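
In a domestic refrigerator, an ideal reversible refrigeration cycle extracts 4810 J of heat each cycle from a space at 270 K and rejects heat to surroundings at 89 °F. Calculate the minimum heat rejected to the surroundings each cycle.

T_H = 89 °F → (89 − 32) × 5/9 = 31.67 °C = 304.82 K.
For a reversible cycle Q_H/Q_C = T_H/T_C, so Q_H = Q_C·T_H/T_C = 4810 × 304.82/270.00 = 5430 J.

Q_H ≈ 5430 J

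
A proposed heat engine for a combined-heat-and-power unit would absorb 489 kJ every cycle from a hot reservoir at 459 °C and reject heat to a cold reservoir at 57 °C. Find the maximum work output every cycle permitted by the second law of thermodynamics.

W_max ≈ 268 kJ

T_H = 459 °C → 459 + 273.15 = 732.15 K.
T_C = 57 °C → 57 + 273.15 = 330.15 K.
No engine can exceed the Carnot limit: η_max = 1 − T_C/T_H = 1 − 330.15/732.15 = 0.5491.
W_max = η_max · Q_H = 0.5491 × 489 = 268 kJ.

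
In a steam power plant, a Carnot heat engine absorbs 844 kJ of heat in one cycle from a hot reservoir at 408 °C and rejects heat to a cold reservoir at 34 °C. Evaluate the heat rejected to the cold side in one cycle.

T_H = 408 °C → 408 + 273.15 = 681.15 K.
T_C = 34 °C → 34 + 273.15 = 307.15 K.
Since the cycle is reversible, η = 1 − T_C/T_H = 1 − 307.15/681.15 = 0.5491.
For a reversible cycle Q_C/Q_H = T_C/T_H, so Q_C = 844 × 307.15/681.15 = 381 kJ.

Q_C ≈ 381 kJ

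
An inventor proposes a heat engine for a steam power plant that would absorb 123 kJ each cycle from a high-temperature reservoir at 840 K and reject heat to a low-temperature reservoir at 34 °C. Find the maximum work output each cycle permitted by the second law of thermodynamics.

W_max ≈ 78.0 kJ

T_C = 34 °C → 34 + 273.15 = 307.15 K.
The second-law ceiling is the Carnot efficiency, η_max = 1 − T_C/T_H = 1 − 307.15/840.00 = 0.6343.
W_max = η_max · Q_H = 0.6343 × 123 = 78.0 kJ.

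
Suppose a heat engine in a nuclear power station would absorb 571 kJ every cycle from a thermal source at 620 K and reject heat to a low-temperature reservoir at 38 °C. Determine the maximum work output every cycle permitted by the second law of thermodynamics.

T_C = 38 °C → 38 + 273.15 = 311.15 K.
The second-law ceiling is the Carnot efficiency, η_max = 1 − T_C/T_H = 1 − 311.15/620.00 = 0.4981.
W_max = η_max · Q_H = 0.4981 × 571 = 284 kJ.

W_max ≈ 284 kJ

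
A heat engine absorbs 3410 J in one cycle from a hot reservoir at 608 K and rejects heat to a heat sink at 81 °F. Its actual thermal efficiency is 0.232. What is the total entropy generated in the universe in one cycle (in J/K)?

T_C = 81 °F → (81 − 32) × 5/9 = 27.22 °C = 300.37 K.
W = η·Q_H = 0.232 × 3410 = 791.1 J, so Q_C = Q_H − W = 2619 J.
Reservoir entropy changes: ΔS_H = −Q_H/T_H = −3410/608.00 = -5.609 J/K and ΔS_C = +Q_C/T_C = 2619/300.37 = 8.719 J/K.
ΔS_univ = −Q_H/T_H + Q_C/T_C = 3.11 J/K (> 0, since η = 0.232 < η_Carnot = 0.506).

ΔS_univ ≈ 3.11 J/K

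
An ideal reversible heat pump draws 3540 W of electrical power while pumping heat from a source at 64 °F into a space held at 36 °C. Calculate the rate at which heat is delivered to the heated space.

T_H = 36 °C → 36 + 273.15 = 309.15 K.
T_C = 64 °F → (64 − 32) × 5/9 = 17.78 °C = 290.93 K.
COP_HP = T_H/(T_H − T_C) = 309.15/18.22 = 16.9655.
Q_H = COP_HP · W = 16.9655 × 3540 = 60060 W.

Q̇_H ≈ 60060 W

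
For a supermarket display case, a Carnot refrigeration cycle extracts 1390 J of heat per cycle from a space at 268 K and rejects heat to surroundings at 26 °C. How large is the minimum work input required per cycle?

T_H = 26 °C → 26 + 273.15 = 299.15 K.
COP_R = T_C/(T_H − T_C) = 268.00/31.15 = 8.6035.
W = Q_C/COP_R = 1390/8.6035 = 162 J.

W_in ≈ 162 J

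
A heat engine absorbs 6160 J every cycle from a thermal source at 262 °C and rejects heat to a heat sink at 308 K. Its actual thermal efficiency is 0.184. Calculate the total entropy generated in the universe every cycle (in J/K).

ΔS_univ ≈ 4.81 J/K

T_H = 262 °C → 262 + 273.15 = 535.15 K.
W = η·Q_H = 0.184 × 6160 = 1133 J, so Q_C = Q_H − W = 5027 J.
The hot reservoir loses entropy Q_H/T_H = 6160/535.15 = 11.51 J/K; the cold reservoir gains Q_C/T_C = 5027/308.00 = 16.32 J/K.
ΔS_univ = −Q_H/T_H + Q_C/T_C = 4.81 J/K (> 0, since η = 0.184 < η_Carnot = 0.424).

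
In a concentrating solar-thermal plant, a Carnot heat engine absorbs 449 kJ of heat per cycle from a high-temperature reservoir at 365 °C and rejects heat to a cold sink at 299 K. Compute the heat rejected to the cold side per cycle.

T_H = 365 °C → 365 + 273.15 = 638.15 K.
Since the cycle is reversible, η = 1 − T_C/T_H = 1 − 299.00/638.15 = 0.5315.
For a reversible cycle Q_C/Q_H = T_C/T_H, so Q_C = 449 × 299.00/638.15 = 210.4 kJ.

Q_C ≈ 210.4 kJ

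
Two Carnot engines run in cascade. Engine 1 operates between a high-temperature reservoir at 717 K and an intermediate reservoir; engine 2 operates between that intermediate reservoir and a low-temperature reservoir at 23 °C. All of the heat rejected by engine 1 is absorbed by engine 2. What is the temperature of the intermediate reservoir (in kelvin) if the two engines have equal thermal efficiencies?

T_m ≈ 461 K

T_C = 23 °C → 23 + 273.15 = 296.15 K.
Equal efficiencies require 1 − T_m/T_H = 1 − T_C/T_m, i.e. T_m/T_H = T_C/T_m, so T_m = √(T_H·T_C) = √(717.00 × 296.15) = 461 K.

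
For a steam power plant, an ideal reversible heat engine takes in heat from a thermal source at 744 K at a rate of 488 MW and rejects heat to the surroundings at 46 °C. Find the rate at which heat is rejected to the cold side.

Q̇_C ≈ 209 MW

T_C = 46 °C → 46 + 273.15 = 319.15 K.
Since the cycle is reversible, η = 1 − T_C/T_H = 1 − 319.15/744.00 = 0.5710.
For a reversible cycle Q_C/Q_H = T_C/T_H, so Q_C = 488 × 319.15/744.00 = 209 MW.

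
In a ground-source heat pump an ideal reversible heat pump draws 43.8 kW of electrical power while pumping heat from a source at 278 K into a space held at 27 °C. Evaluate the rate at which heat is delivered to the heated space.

T_H = 27 °C → 27 + 273.15 = 300.15 K.
COP_HP = T_H/(T_H − T_C) = 300.15/22.15 = 13.5508.
Q_H = COP_HP · W = 13.5508 × 43.8 = 594 kW.

Q̇_H ≈ 594 kW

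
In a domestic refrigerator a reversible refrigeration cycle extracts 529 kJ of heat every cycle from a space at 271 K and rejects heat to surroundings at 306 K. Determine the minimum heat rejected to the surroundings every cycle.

For a reversible cycle Q_H/Q_C = T_H/T_C, so Q_H = Q_C·T_H/T_C = 529 × 306.00/271.00 = 597.3 kJ.

Q_H ≈ 597.3 kJ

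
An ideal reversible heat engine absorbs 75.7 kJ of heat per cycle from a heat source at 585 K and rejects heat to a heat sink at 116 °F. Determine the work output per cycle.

T_C = 116 °F → (116 − 32) × 5/9 = 46.67 °C = 319.82 K.
Carnot efficiency: η = 1 − T_C/T_H = 1 − 319.82/585.00 = 0.4533.
W = η·Q_H = 0.4533 × 75.7 = 34.3 kJ.

W ≈ 34.3 kJ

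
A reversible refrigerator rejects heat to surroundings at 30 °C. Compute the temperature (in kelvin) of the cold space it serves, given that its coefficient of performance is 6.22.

T_H = 30 °C → 30 + 273.15 = 303.15 K.
COP_R = T_C/(T_H − T_C) ⇒ T_C = T_H·COP_R/(1 + COP_R) = 303.15 × 6.22/(1 + 6.22) = 261 K.

T_C ≈ 261 K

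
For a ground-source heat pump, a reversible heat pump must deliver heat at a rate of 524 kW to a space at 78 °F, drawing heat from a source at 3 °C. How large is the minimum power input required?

T_H = 78 °F → (78 − 32) × 5/9 = 25.56 °C = 298.71 K.
T_C = 3 °C → 3 + 273.15 = 276.15 K.
COP_HP = T_H/(T_H − T_C) = 298.71/22.56 = 13.2431.
W = Q_H/COP_HP = 524/13.2431 = 39.57 kW.

Ẇ_in ≈ 39.57 kW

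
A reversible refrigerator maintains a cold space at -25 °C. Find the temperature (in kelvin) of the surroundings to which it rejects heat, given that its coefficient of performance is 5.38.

T_C = -25 °C → -25 + 273.15 = 248.15 K.
COP_R = T_C/(T_H − T_C) ⇒ T_H = T_C·(1 + 1/COP_R) = 248.15 × (1 + 1/5.38) = 294 K.

T_H ≈ 294 K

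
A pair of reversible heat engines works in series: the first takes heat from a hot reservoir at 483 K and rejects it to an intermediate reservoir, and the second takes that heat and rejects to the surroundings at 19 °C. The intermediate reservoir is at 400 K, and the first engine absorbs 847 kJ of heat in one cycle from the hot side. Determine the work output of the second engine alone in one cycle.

W₂ ≈ 189 kJ

T_C = 19 °C → 19 + 273.15 = 292.15 K.
Heat entering the second stage: Q_m = Q_H·(T_m/T_H) = 847 × 400.00/483.00 = 701 kJ.
Second-stage efficiency η₂ = 1 − T_C/T_m = 1 − 292.15/400.00 = 0.2696, so W₂ = η₂·Q_m = 189 kJ.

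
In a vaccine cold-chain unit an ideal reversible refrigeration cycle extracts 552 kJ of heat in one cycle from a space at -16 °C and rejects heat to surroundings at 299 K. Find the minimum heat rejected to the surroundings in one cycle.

T_C = -16 °C → -16 + 273.15 = 257.15 K.
For a reversible cycle Q_H/Q_C = T_H/T_C, so Q_H = Q_C·T_H/T_C = 552 × 299.00/257.15 = 641.8 kJ.

Q_H ≈ 641.8 kJ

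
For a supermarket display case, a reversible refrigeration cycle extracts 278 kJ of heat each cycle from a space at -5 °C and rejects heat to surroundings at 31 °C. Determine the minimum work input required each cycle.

T_H = 31 °C → 31 + 273.15 = 304.15 K.
T_C = -5 °C → -5 + 273.15 = 268.15 K.
For a reversible refrigerator, COP_R = T_C/(T_H − T_C) = 268.15/36.00 = 7.4486.
W = Q_C/COP_R = 278/7.4486 = 37.32 kJ.

W_in ≈ 37.32 kJ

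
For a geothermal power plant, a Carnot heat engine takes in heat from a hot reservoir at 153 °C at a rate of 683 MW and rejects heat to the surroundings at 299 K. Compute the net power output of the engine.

T_H = 153 °C → 153 + 273.15 = 426.15 K.
The Carnot efficiency is η = 1 − T_C/T_H = 1 − 299.00/426.15 = 0.2984.
W = η·Q_H = 0.2984 × 683 = 203.8 MW.

Ẇ ≈ 203.8 MW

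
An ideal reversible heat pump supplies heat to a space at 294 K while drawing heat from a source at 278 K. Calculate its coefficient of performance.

The Carnot heat-pump COP is COP_HP = T_H/(T_H − T_C) = 294.00/(294.00 − 278.00) = 18.4.

COP_HP ≈ 18.4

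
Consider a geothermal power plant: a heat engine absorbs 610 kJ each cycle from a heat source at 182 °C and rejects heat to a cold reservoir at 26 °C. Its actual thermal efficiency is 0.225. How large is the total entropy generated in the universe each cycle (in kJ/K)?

T_H = 182 °C → 182 + 273.15 = 455.15 K.
T_C = 26 °C → 26 + 273.15 = 299.15 K.
W = η·Q_H = 0.225 × 610 = 137.2 kJ, so Q_C = Q_H − W = 472.8 kJ.
Reservoir entropy changes: ΔS_H = −Q_H/T_H = −610/455.15 = -1.340 kJ/K and ΔS_C = +Q_C/T_C = 472.8/299.15 = 1.580 kJ/K.
ΔS_univ = −Q_H/T_H + Q_C/T_C = 0.240 kJ/K (> 0, since η = 0.225 < η_Carnot = 0.343).

ΔS_univ ≈ 0.240 kJ/K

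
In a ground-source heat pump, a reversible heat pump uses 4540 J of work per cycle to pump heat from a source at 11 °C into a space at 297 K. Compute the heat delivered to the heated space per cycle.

T_C = 11 °C → 11 + 273.15 = 284.15 K.
COP_HP = T_H/(T_H − T_C) = 297.00/12.85 = 23.1128.
Q_H = COP_HP · W = 23.1128 × 4540 = 105000 J.

Q_H ≈ 105000 J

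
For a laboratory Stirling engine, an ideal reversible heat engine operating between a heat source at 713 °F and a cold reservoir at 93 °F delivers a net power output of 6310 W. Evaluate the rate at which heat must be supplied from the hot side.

T_H = 713 °F → (713 − 32) × 5/9 = 378.33 °C = 651.48 K.
T_C = 93 °F → (93 − 32) × 5/9 = 33.89 °C = 307.04 K.
Carnot efficiency: η = 1 − T_C/T_H = 1 − 307.04/651.48 = 0.5287.
Q_H = W/η = 6310/0.5287 = 11900 W.

Q̇_H ≈ 11900 W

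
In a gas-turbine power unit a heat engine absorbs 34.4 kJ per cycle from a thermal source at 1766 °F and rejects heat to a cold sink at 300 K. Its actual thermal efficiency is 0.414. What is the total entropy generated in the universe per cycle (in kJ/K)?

ΔS_univ ≈ 0.0394 kJ/K

T_H = 1766 °F → (1766 − 32) × 5/9 = 963.33 °C = 1236.48 K.
W = η·Q_H = 0.414 × 34.4 = 14.24 kJ, so Q_C = Q_H − W = 20.16 kJ.
The hot reservoir loses entropy Q_H/T_H = 34.4/1236.48 = 0.02782 kJ/K; the cold reservoir gains Q_C/T_C = 20.16/300.00 = 0.06719 kJ/K.
ΔS_univ = −Q_H/T_H + Q_C/T_C = 0.0394 kJ/K (> 0, since η = 0.414 < η_Carnot = 0.757).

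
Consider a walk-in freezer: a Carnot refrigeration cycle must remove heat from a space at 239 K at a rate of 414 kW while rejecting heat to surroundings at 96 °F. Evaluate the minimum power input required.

Ẇ_in ≈ 121 kW

T_H = 96 °F → (96 − 32) × 5/9 = 35.56 °C = 308.71 K.
Carnot COP: COP_R = T_C/(T_H − T_C) = 239.00/69.71 = 3.4287.
W = Q_C/COP_R = 414/3.4287 = 121 kW.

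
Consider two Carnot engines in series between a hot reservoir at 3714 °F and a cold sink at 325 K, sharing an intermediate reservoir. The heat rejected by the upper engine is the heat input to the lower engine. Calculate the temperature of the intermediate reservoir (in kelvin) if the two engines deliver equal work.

T_m ≈ 1320 K

T_H = 3714 °F → (3714 − 32) × 5/9 = 2045.56 °C = 2318.71 K.
For reversible stages Q_m = Q_H·(T_m/T_H). Setting W₁ = Q_H(1 − T_m/T_H) equal to W₂ = Q_m(1 − T_C/T_m) = Q_H·(T_m − T_C)/T_H gives T_H − T_m = T_m − T_C, so T_m = (T_H + T_C)/2 = (2318.71 + 325.00)/2 = 1320 K.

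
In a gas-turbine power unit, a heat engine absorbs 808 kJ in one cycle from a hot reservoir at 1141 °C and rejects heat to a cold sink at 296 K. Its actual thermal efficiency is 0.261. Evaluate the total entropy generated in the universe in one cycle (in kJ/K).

ΔS_univ ≈ 1.45 kJ/K

T_H = 1141 °C → 1141 + 273.15 = 1414.15 K.
W = η·Q_H = 0.261 × 808 = 210.9 kJ, so Q_C = Q_H − W = 597.1 kJ.
Entropy balance on the reservoirs: −Q_H/T_H = -0.5714 kJ/K, +Q_C/T_C = 2.017 kJ/K.
ΔS_univ = −Q_H/T_H + Q_C/T_C = 1.45 kJ/K (> 0, since η = 0.261 < η_Carnot = 0.791).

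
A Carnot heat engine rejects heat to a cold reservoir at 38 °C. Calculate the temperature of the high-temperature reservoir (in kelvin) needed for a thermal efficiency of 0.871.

T_H ≈ 2412 K

T_C = 38 °C → 38 + 273.15 = 311.15 K.
From η = 1 − T_C/T_H, solving for T_H gives T_H = T_C/(1 − η) = 311.15/(1 − 0.871) = 2412 K.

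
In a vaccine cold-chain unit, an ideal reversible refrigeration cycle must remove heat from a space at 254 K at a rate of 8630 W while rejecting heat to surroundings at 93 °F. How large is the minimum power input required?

T_H = 93 °F → (93 − 32) × 5/9 = 33.89 °C = 307.04 K.
For a reversible refrigerator, COP_R = T_C/(T_H − T_C) = 254.00/53.04 = 4.7889.
W = Q_C/COP_R = 8630/4.7889 = 1800 W.

Ẇ_in ≈ 1800 W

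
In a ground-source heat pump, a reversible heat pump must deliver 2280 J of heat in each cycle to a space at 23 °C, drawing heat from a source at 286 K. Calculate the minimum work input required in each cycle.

T_H = 23 °C → 23 + 273.15 = 296.15 K.
The Carnot heat-pump COP is COP_HP = T_H/(T_H − T_C) = 296.15/10.15 = 29.1773.
W = Q_H/COP_HP = 2280/29.1773 = 78.14 J.

W_in ≈ 78.14 J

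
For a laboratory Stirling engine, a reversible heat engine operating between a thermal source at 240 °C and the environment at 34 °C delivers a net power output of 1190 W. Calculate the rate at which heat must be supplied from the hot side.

Q̇_H ≈ 2960 W

T_H = 240 °C → 240 + 273.15 = 513.15 K.
T_C = 34 °C → 34 + 273.15 = 307.15 K.
For a reversible engine, η = 1 − T_C/T_H = 1 − 307.15/513.15 = 0.4014.
Q_H = W/η = 1190/0.4014 = 2960 W.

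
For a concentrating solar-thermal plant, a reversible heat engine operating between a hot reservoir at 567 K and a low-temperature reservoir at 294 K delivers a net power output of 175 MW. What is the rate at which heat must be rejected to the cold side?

The Carnot efficiency is η = 1 − T_C/T_H = 1 − 294.00/567.00 = 0.4815.
Since Q_C/Q_H = T_C/T_H and Q_H = W/η, Q_C = W·T_C/(T_H − T_C) = 175 × 294.00/273.00 = 188.5 MW.

Q̇_C ≈ 188.5 MW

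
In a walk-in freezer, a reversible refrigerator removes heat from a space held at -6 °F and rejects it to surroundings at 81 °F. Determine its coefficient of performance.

COP_R ≈ 5.21

T_H = 81 °F → (81 − 32) × 5/9 = 27.22 °C = 300.37 K.
T_C = -6 °F → (-6 − 32) × 5/9 = -21.11 °C = 252.04 K.
For a reversible refrigerator, COP_R = T_C/(T_H − T_C) = 252.04/(300.37 − 252.04) = 5.21.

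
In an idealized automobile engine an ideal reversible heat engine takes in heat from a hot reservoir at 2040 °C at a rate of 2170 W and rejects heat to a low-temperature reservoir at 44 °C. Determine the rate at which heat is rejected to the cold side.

Q̇_C ≈ 297.5 W

T_H = 2040 °C → 2040 + 273.15 = 2313.15 K.
T_C = 44 °C → 44 + 273.15 = 317.15 K.
η_rev = 1 − T_C/T_H = 1 − 317.15/2313.15 = 0.8629.
For a reversible cycle Q_C/Q_H = T_C/T_H, so Q_C = 2170 × 317.15/2313.15 = 297.5 W.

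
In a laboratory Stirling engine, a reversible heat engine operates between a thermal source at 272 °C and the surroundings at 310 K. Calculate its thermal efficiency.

η ≈ 0.431

T_H = 272 °C → 272 + 273.15 = 545.15 K.
The Carnot efficiency is η = 1 − T_C/T_H = 1 − 310.00/545.15 = 0.431.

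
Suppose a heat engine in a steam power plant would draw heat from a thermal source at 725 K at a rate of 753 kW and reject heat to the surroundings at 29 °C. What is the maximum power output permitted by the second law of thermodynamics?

T_C = 29 °C → 29 + 273.15 = 302.15 K.
By the Carnot theorem, η_max = 1 − T_C/T_H = 1 − 302.15/725.00 = 0.5832.
W_max = η_max · Q_H = 0.5832 × 753 = 439 kW.

Ẇ_max ≈ 439 kW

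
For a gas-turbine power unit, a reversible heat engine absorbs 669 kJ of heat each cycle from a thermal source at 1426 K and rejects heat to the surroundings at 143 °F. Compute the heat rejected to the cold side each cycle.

T_C = 143 °F → (143 − 32) × 5/9 = 61.67 °C = 334.82 K.
For a reversible engine, η = 1 − T_C/T_H = 1 − 334.82/1426.00 = 0.7652.
For a reversible cycle Q_C/Q_H = T_C/T_H, so Q_C = 669 × 334.82/1426.00 = 157 kJ.

Q_C ≈ 157 kJ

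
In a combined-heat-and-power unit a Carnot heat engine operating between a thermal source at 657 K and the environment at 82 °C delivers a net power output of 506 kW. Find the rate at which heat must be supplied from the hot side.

T_C = 82 °C → 82 + 273.15 = 355.15 K.
The Carnot efficiency is η = 1 − T_C/T_H = 1 − 355.15/657.00 = 0.4594.
Q_H = W/η = 506/0.4594 = 1101 kW.

Q̇_H ≈ 1101 kW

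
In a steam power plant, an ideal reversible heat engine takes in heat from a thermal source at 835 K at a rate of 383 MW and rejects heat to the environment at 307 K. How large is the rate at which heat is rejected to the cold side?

The Carnot efficiency is η = 1 − T_C/T_H = 1 − 307.00/835.00 = 0.6323.
For a reversible cycle Q_C/Q_H = T_C/T_H, so Q_C = 383 × 307.00/835.00 = 141 MW.

Q̇_C ≈ 141 MW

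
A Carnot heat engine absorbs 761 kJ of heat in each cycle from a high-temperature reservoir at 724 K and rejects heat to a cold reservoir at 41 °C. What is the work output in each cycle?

T_C = 41 °C → 41 + 273.15 = 314.15 K.
Carnot efficiency: η = 1 − T_C/T_H = 1 − 314.15/724.00 = 0.5661.
W = η·Q_H = 0.5661 × 761 = 431 kJ.

W ≈ 431 kJ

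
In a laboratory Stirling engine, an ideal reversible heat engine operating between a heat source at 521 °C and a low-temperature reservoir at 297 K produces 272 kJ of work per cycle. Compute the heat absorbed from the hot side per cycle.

T_H = 521 °C → 521 + 273.15 = 794.15 K.
The Carnot efficiency is η = 1 − T_C/T_H = 1 − 297.00/794.15 = 0.6260.
Q_H = W/η = 272/0.6260 = 434 kJ.

Q_H ≈ 434 kJ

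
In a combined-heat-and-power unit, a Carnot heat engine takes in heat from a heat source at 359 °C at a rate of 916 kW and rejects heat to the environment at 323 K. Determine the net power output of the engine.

T_H = 359 °C → 359 + 273.15 = 632.15 K.
Carnot efficiency: η = 1 − T_C/T_H = 1 − 323.00/632.15 = 0.4890.
W = η·Q_H = 0.4890 × 916 = 448 kW.

Ẇ ≈ 448 kW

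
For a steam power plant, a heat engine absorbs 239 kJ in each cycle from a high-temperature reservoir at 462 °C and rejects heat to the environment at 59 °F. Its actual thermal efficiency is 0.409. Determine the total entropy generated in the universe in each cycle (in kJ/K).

T_H = 462 °C → 462 + 273.15 = 735.15 K.
T_C = 59 °F → (59 − 32) × 5/9 = 15.00 °C = 288.15 K.
W = η·Q_H = 0.409 × 239 = 97.75 kJ, so Q_C = Q_H − W = 141.2 kJ.
Entropy balance on the reservoirs: −Q_H/T_H = -0.3251 kJ/K, +Q_C/T_C = 0.4902 kJ/K.
ΔS_univ = −Q_H/T_H + Q_C/T_C = 0.165 kJ/K (> 0, since η = 0.409 < η_Carnot = 0.608).

ΔS_univ ≈ 0.165 kJ/K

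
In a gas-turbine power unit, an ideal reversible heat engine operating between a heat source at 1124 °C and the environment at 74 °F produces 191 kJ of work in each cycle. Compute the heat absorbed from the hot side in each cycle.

Q_H ≈ 242 kJ

T_H = 1124 °C → 1124 + 273.15 = 1397.15 K.
T_C = 74 °F → (74 − 32) × 5/9 = 23.33 °C = 296.48 K.
The Carnot efficiency is η = 1 − T_C/T_H = 1 − 296.48/1397.15 = 0.7878.
Q_H = W/η = 191/0.7878 = 242 kJ.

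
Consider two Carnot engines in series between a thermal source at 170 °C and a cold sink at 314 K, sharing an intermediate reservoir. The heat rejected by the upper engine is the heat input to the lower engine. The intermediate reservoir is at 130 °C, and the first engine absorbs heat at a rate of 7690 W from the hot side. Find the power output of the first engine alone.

Ẇ₁ ≈ 694 W

T_H = 170 °C → 170 + 273.15 = 443.15 K.
T_m = 130 °C → 130 + 273.15 = 403.15 K.
First-stage efficiency η₁ = 1 − T_m/T_H = 1 − 403.15/443.15 = 0.0903.
W₁ = η₁·Q_H = 0.0903 × 7690 = 694 W.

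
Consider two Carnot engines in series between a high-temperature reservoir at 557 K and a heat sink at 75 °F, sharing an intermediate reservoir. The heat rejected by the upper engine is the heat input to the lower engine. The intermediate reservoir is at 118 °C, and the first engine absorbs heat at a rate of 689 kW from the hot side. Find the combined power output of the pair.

Ẇ_total ≈ 322 kW

T_C = 75 °F → (75 − 32) × 5/9 = 23.89 °C = 297.04 K.
Two reversible stages in series are equivalent to a single Carnot engine between T_H and T_C, so η_total = 1 − T_C/T_H = 1 − 297.04/557.00 = 0.4667.
W_total = η_total · Q_H = 0.4667 × 689 = 322 kW.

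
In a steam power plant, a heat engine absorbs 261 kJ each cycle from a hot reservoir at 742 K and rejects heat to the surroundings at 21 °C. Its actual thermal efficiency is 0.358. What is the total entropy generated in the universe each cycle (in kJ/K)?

T_C = 21 °C → 21 + 273.15 = 294.15 K.
W = η·Q_H = 0.358 × 261 = 93.44 kJ, so Q_C = Q_H − W = 167.6 kJ.
The hot reservoir loses entropy Q_H/T_H = 261/742.00 = 0.3518 kJ/K; the cold reservoir gains Q_C/T_C = 167.6/294.15 = 0.5696 kJ/K.
ΔS_univ = −Q_H/T_H + Q_C/T_C = 0.218 kJ/K (> 0, since η = 0.358 < η_Carnot = 0.604).

ΔS_univ ≈ 0.218 kJ/K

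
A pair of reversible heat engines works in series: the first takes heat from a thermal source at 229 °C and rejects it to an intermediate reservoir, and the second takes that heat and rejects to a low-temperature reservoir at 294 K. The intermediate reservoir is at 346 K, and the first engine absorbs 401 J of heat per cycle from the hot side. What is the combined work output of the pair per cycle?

T_H = 229 °C → 229 + 273.15 = 502.15 K.
Two reversible stages in series are equivalent to a single Carnot engine between T_H and T_C, so η_total = 1 − T_C/T_H = 1 − 294.00/502.15 = 0.4145.
W_total = η_total · Q_H = 0.4145 × 401 = 166 J.

W_total ≈ 166 J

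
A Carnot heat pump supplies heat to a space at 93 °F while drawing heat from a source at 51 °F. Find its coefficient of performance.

COP_HP ≈ 13.2

T_H = 93 °F → (93 − 32) × 5/9 = 33.89 °C = 307.04 K.
T_C = 51 °F → (51 − 32) × 5/9 = 10.56 °C = 283.71 K.
For a reversible heat pump, COP_HP = T_H/(T_H − T_C) = 307.04/(307.04 − 283.71) = 13.2.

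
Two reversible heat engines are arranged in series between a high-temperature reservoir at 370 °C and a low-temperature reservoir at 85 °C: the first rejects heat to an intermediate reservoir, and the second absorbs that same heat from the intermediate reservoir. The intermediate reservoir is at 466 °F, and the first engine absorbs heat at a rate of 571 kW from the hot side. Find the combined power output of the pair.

T_H = 370 °C → 370 + 273.15 = 643.15 K.
T_C = 85 °C → 85 + 273.15 = 358.15 K.
Two reversible stages in series are equivalent to a single Carnot engine between T_H and T_C, so η_total = 1 − T_C/T_H = 1 − 358.15/643.15 = 0.4431.
W_total = η_total · Q_H = 0.4431 × 571 = 253.0 kW.

Ẇ_total ≈ 253.0 kW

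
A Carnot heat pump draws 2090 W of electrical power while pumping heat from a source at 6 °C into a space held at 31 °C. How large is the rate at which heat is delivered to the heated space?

T_H = 31 °C → 31 + 273.15 = 304.15 K.
T_C = 6 °C → 6 + 273.15 = 279.15 K.
COP_HP = T_H/(T_H − T_C) = 304.15/25.00 = 12.1660.
Q_H = COP_HP · W = 12.1660 × 2090 = 25400 W.

Q̇_H ≈ 25400 W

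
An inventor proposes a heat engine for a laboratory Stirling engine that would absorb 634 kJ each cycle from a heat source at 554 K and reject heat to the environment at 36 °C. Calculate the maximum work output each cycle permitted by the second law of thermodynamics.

T_C = 36 °C → 36 + 273.15 = 309.15 K.
By the Carnot theorem, η_max = 1 − T_C/T_H = 1 − 309.15/554.00 = 0.4420.
W_max = η_max · Q_H = 0.4420 × 634 = 280 kJ.

W_max ≈ 280 kJ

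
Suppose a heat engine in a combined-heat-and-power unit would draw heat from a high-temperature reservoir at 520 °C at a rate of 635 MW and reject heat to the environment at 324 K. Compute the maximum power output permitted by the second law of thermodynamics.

T_H = 520 °C → 520 + 273.15 = 793.15 K.
The second-law ceiling is the Carnot efficiency, η_max = 1 − T_C/T_H = 1 − 324.00/793.15 = 0.5915.
W_max = η_max · Q_H = 0.5915 × 635 = 376 MW.

Ẇ_max ≈ 376 MW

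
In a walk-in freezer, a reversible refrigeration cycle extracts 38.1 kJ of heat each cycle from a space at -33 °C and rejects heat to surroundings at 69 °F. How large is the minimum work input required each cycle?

W_in ≈ 8.50 kJ

T_H = 69 °F → (69 − 32) × 5/9 = 20.56 °C = 293.71 K.
T_C = -33 °C → -33 + 273.15 = 240.15 K.
Carnot COP: COP_R = T_C/(T_H − T_C) = 240.15/53.56 = 4.4841.
W = Q_C/COP_R = 38.1/4.4841 = 8.50 kJ.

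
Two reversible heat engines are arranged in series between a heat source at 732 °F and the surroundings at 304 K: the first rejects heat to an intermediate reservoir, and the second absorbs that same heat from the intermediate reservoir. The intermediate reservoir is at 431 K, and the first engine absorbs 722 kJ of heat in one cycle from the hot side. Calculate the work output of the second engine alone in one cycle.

W₂ ≈ 139 kJ

T_H = 732 °F → (732 − 32) × 5/9 = 388.89 °C = 662.04 K.
Heat entering the second stage: Q_m = Q_H·(T_m/T_H) = 722 × 431.00/662.04 = 470 kJ.
Second-stage efficiency η₂ = 1 − T_C/T_m = 1 − 304.00/431.00 = 0.2947, so W₂ = η₂·Q_m = 139 kJ.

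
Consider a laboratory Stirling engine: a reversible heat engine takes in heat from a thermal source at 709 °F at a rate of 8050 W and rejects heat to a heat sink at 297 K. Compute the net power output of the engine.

T_H = 709 °F → (709 − 32) × 5/9 = 376.11 °C = 649.26 K.
The Carnot efficiency is η = 1 − T_C/T_H = 1 − 297.00/649.26 = 0.5426.
W = η·Q_H = 0.5426 × 8050 = 4370 W.

Ẇ ≈ 4370 W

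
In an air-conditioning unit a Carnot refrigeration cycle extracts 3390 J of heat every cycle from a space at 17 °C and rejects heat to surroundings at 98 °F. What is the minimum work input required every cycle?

T_H = 98 °F → (98 − 32) × 5/9 = 36.67 °C = 309.82 K.
T_C = 17 °C → 17 + 273.15 = 290.15 K.
The reversible coefficient of performance is COP_R = T_C/(T_H − T_C) = 290.15/19.67 = 14.7534.
W = Q_C/COP_R = 3390/14.7534 = 230 J.

W_in ≈ 230 J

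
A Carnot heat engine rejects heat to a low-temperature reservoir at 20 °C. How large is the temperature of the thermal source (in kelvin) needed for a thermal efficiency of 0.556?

T_C = 20 °C → 20 + 273.15 = 293.15 K.
From η = 1 − T_C/T_H, solving for T_H gives T_H = T_C/(1 − η) = 293.15/(1 − 0.556) = 660.2 K.

T_H ≈ 660.2 K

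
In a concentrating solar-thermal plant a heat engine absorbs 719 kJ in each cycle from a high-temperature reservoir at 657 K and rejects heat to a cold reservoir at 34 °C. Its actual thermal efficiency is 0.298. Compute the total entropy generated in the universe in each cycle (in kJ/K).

T_C = 34 °C → 34 + 273.15 = 307.15 K.
W = η·Q_H = 0.298 × 719 = 214.3 kJ, so Q_C = Q_H − W = 504.7 kJ.
Entropy balance on the reservoirs: −Q_H/T_H = -1.094 kJ/K, +Q_C/T_C = 1.643 kJ/K.
ΔS_univ = −Q_H/T_H + Q_C/T_C = 0.5489 kJ/K (> 0, since η = 0.298 < η_Carnot = 0.532).

ΔS_univ ≈ 0.5489 kJ/K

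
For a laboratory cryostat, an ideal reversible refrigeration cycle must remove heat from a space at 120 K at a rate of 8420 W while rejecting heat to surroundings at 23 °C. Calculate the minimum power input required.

T_H = 23 °C → 23 + 273.15 = 296.15 K.
COP_R = T_C/(T_H − T_C) = 120.00/176.15 = 0.6812.
W = Q_C/COP_R = 8420/0.6812 = 12400 W.

Ẇ_in ≈ 12400 W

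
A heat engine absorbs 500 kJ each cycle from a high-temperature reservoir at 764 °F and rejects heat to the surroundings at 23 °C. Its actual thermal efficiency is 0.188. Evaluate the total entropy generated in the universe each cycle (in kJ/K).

ΔS_univ ≈ 0.635 kJ/K

T_H = 764 °F → (764 − 32) × 5/9 = 406.67 °C = 679.82 K.
T_C = 23 °C → 23 + 273.15 = 296.15 K.
W = η·Q_H = 0.188 × 500 = 94.00 kJ, so Q_C = Q_H − W = 406.0 kJ.
Reservoir entropy changes: ΔS_H = −Q_H/T_H = −500/679.82 = -0.7355 kJ/K and ΔS_C = +Q_C/T_C = 406.0/296.15 = 1.371 kJ/K.
ΔS_univ = −Q_H/T_H + Q_C/T_C = 0.635 kJ/K (> 0, since η = 0.188 < η_Carnot = 0.564).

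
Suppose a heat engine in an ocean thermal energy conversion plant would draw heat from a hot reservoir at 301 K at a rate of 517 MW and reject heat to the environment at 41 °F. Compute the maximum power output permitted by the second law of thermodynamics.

T_C = 41 °F → (41 − 32) × 5/9 = 5.00 °C = 278.15 K.
By the Carnot theorem, η_max = 1 − T_C/T_H = 1 − 278.15/301.00 = 0.0759.
W_max = η_max · Q_H = 0.0759 × 517 = 39.25 MW.

Ẇ_max ≈ 39.25 MW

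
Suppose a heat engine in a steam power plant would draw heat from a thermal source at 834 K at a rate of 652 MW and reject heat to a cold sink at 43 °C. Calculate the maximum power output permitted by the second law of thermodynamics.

Ẇ_max ≈ 404.8 MW

T_C = 43 °C → 43 + 273.15 = 316.15 K.
No engine can exceed the Carnot limit: η_max = 1 − T_C/T_H = 1 − 316.15/834.00 = 0.6209.
W_max = η_max · Q_H = 0.6209 × 652 = 404.8 MW.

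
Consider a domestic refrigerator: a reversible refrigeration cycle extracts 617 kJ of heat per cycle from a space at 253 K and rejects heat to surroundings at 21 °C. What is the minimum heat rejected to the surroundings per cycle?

T_H = 21 °C → 21 + 273.15 = 294.15 K.
For a reversible cycle Q_H/Q_C = T_H/T_C, so Q_H = Q_C·T_H/T_C = 617 × 294.15/253.00 = 717 kJ.

Q_H ≈ 717 kJ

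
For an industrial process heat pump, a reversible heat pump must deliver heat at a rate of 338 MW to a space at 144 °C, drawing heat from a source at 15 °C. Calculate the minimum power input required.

Ẇ_in ≈ 105 MW

T_H = 144 °C → 144 + 273.15 = 417.15 K.
T_C = 15 °C → 15 + 273.15 = 288.15 K.
COP_HP = T_H/(T_H − T_C) = 417.15/129.00 = 3.2337.
W = Q_H/COP_HP = 338/3.2337 = 105 MW.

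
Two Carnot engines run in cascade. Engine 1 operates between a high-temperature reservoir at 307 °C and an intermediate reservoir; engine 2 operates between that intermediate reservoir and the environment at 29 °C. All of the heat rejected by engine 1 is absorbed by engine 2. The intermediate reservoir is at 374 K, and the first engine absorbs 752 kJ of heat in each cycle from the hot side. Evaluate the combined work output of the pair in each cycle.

T_H = 307 °C → 307 + 273.15 = 580.15 K.
T_C = 29 °C → 29 + 273.15 = 302.15 K.
Two reversible stages in series are equivalent to a single Carnot engine between T_H and T_C, so η_total = 1 − T_C/T_H = 1 − 302.15/580.15 = 0.4792.
W_total = η_total · Q_H = 0.4792 × 752 = 360 kJ.

W_total ≈ 360 kJ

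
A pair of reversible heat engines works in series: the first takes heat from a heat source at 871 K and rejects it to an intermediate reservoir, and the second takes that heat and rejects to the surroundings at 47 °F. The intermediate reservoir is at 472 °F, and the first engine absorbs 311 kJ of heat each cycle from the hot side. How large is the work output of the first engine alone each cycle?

W₁ ≈ 126 kJ

T_C = 47 °F → (47 − 32) × 5/9 = 8.33 °C = 281.48 K.
T_m = 472 °F → (472 − 32) × 5/9 = 244.44 °C = 517.59 K.
First-stage efficiency η₁ = 1 − T_m/T_H = 1 − 517.59/871.00 = 0.4057.
W₁ = η₁·Q_H = 0.4057 × 311 = 126 kJ.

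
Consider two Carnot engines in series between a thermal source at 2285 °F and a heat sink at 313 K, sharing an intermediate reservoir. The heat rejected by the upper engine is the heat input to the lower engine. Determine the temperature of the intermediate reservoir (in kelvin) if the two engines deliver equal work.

T_m ≈ 919 K

T_H = 2285 °F → (2285 − 32) × 5/9 = 1251.67 °C = 1524.82 K.
For reversible stages Q_m = Q_H·(T_m/T_H). Setting W₁ = Q_H(1 − T_m/T_H) equal to W₂ = Q_m(1 − T_C/T_m) = Q_H·(T_m − T_C)/T_H gives T_H − T_m = T_m − T_C, so T_m = (T_H + T_C)/2 = (1524.82 + 313.00)/2 = 919 K.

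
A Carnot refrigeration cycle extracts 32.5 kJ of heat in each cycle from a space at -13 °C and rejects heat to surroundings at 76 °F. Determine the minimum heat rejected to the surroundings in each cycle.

Q_H ≈ 37.18 kJ

T_H = 76 °F → (76 − 32) × 5/9 = 24.44 °C = 297.59 K.
T_C = -13 °C → -13 + 273.15 = 260.15 K.
For a reversible cycle Q_H/Q_C = T_H/T_C, so Q_H = Q_C·T_H/T_C = 32.5 × 297.59/260.15 = 37.18 kJ.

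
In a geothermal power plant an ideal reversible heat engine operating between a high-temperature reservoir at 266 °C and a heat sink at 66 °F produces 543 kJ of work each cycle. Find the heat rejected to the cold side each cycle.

T_H = 266 °C → 266 + 273.15 = 539.15 K.
T_C = 66 °F → (66 − 32) × 5/9 = 18.89 °C = 292.04 K.
The Carnot efficiency is η = 1 − T_C/T_H = 1 − 292.04/539.15 = 0.4583.
Since Q_C/Q_H = T_C/T_H and Q_H = W/η, Q_C = W·T_C/(T_H − T_C) = 543 × 292.04/247.11 = 642 kJ.

Q_C ≈ 642 kJ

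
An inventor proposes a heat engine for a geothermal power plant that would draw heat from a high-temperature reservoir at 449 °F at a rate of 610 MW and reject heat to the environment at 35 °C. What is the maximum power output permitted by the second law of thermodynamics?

Ẇ_max ≈ 238 MW

T_H = 449 °F → (449 − 32) × 5/9 = 231.67 °C = 504.82 K.
T_C = 35 °C → 35 + 273.15 = 308.15 K.
The second-law ceiling is the Carnot efficiency, η_max = 1 − T_C/T_H = 1 − 308.15/504.82 = 0.3896.
W_max = η_max · Q_H = 0.3896 × 610 = 238 MW.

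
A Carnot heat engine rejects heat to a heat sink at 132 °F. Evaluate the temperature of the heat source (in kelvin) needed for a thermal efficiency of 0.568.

T_C = 132 °F → (132 − 32) × 5/9 = 55.56 °C = 328.71 K.
From η = 1 − T_C/T_H, solving for T_H gives T_H = T_C/(1 − η) = 328.71/(1 − 0.568) = 761 K.

T_H ≈ 761 K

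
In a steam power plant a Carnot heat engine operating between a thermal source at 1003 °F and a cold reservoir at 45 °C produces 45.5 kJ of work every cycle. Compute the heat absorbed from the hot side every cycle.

T_H = 1003 °F → (1003 − 32) × 5/9 = 539.44 °C = 812.59 K.
T_C = 45 °C → 45 + 273.15 = 318.15 K.
Since the cycle is reversible, η = 1 − T_C/T_H = 1 − 318.15/812.59 = 0.6085.
Q_H = W/η = 45.5/0.6085 = 74.78 kJ.

Q_H ≈ 74.78 kJ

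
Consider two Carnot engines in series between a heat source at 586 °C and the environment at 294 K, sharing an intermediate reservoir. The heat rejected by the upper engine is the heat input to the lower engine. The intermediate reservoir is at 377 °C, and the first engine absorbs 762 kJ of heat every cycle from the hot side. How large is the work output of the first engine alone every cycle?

W₁ ≈ 185 kJ

T_H = 586 °C → 586 + 273.15 = 859.15 K.
T_m = 377 °C → 377 + 273.15 = 650.15 K.
First-stage efficiency η₁ = 1 − T_m/T_H = 1 − 650.15/859.15 = 0.2433.
W₁ = η₁·Q_H = 0.2433 × 762 = 185 kJ.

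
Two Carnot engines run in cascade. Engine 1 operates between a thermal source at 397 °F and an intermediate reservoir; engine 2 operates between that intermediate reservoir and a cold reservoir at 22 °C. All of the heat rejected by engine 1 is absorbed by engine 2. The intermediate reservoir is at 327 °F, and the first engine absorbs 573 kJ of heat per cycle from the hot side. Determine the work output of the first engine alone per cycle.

T_H = 397 °F → (397 − 32) × 5/9 = 202.78 °C = 475.93 K.
T_C = 22 °C → 22 + 273.15 = 295.15 K.
T_m = 327 °F → (327 − 32) × 5/9 = 163.89 °C = 437.04 K.
First-stage efficiency η₁ = 1 − T_m/T_H = 1 − 437.04/475.93 = 0.0817.
W₁ = η₁·Q_H = 0.0817 × 573 = 46.82 kJ.

W₁ ≈ 46.82 kJ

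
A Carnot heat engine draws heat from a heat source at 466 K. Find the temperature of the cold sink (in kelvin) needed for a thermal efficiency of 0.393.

T_C ≈ 282.9 K

From η = 1 − T_C/T_H, T_C = T_H·(1 − η) = 466.00 × (1 − 0.393) = 282.9 K.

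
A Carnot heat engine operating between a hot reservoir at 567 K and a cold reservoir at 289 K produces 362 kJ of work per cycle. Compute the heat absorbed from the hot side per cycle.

Q_H ≈ 738 kJ

The Carnot efficiency is η = 1 − T_C/T_H = 1 − 289.00/567.00 = 0.4903.
Q_H = W/η = 362/0.4903 = 738 kJ.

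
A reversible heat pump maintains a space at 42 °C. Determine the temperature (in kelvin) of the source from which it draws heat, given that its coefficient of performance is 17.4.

T_H = 42 °C → 42 + 273.15 = 315.15 K.
COP_HP = T_H/(T_H − T_C) ⇒ T_C = T_H·(COP_HP − 1)/COP_HP = 315.15 × (17.4 − 1)/17.4 = 297 K.

T_C ≈ 297 K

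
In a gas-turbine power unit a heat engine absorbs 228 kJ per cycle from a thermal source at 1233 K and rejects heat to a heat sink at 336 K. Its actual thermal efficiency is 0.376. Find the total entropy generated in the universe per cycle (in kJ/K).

W = η·Q_H = 0.376 × 228 = 85.73 kJ, so Q_C = Q_H − W = 142.3 kJ.
Entropy balance on the reservoirs: −Q_H/T_H = -0.1849 kJ/K, +Q_C/T_C = 0.4234 kJ/K.
ΔS_univ = −Q_H/T_H + Q_C/T_C = 0.239 kJ/K (> 0, since η = 0.376 < η_Carnot = 0.727).

ΔS_univ ≈ 0.239 kJ/K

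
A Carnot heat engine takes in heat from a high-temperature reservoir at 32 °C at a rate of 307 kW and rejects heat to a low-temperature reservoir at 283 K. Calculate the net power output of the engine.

T_H = 32 °C → 32 + 273.15 = 305.15 K.
For a reversible engine, η = 1 − T_C/T_H = 1 − 283.00/305.15 = 0.0726.
W = η·Q_H = 0.0726 × 307 = 22.3 kW.

Ẇ ≈ 22.3 kW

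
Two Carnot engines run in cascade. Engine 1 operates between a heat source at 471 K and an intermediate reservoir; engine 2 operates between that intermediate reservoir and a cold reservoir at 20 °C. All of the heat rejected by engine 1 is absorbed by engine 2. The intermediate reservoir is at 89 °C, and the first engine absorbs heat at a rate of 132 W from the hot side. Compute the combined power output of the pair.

T_C = 20 °C → 20 + 273.15 = 293.15 K.
Two reversible stages in series are equivalent to a single Carnot engine between T_H and T_C, so η_total = 1 − T_C/T_H = 1 − 293.15/471.00 = 0.3776.
W_total = η_total · Q_H = 0.3776 × 132 = 49.8 W.

Ẇ_total ≈ 49.8 W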